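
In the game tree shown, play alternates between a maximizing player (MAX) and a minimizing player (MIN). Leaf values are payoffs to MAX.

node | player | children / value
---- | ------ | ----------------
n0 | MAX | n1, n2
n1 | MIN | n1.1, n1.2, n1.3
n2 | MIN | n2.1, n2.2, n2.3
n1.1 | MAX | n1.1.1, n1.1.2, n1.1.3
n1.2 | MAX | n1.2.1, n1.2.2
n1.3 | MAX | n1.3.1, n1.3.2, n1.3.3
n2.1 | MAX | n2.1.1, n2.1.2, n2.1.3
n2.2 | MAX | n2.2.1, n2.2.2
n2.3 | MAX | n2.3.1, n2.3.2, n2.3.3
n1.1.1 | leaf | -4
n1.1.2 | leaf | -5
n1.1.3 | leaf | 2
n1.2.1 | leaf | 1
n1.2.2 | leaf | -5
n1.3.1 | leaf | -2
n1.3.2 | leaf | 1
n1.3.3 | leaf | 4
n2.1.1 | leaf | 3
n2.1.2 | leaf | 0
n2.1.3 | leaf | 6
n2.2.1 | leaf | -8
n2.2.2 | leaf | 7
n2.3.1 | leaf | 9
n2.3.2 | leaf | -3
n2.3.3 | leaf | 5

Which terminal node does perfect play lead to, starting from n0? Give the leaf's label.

n1.1 (MAX): max(-4, -5, 2) = 2
n1.2 (MAX): max(1, -5) = 1
n1.3 (MAX): max(-2, 1, 4) = 4
n1 (MIN): min(2, 1, 4) = 1
n2.1 (MAX): max(3, 0, 6) = 6
n2.2 (MAX): max(-8, 7) = 7
n2.3 (MAX): max(9, -3, 5) = 9
n2 (MIN): min(6, 7, 9) = 6
n0 (MAX): max(1, 6) = 6
At n0, MAX picks n2 (highest: 6).
At n2, MIN picks n2.1 (lowest: 6).
At n2.1, MAX picks n2.1.3 (highest: 6).
Terminal value 6.

n2.1.3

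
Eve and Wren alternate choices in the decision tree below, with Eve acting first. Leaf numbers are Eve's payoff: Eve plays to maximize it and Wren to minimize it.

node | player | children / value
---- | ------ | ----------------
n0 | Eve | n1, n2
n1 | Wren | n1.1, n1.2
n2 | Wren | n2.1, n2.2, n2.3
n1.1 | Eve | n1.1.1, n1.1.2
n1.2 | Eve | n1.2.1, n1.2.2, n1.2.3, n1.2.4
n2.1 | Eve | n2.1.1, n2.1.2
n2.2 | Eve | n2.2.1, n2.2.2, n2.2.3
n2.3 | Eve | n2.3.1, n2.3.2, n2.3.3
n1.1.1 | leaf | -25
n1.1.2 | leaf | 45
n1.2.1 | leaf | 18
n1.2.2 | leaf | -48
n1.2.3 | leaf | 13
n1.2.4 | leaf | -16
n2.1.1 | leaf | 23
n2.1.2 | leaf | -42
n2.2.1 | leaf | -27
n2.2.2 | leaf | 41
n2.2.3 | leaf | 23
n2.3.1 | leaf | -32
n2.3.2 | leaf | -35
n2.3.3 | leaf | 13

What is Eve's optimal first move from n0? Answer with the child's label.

n1

n1.1 (Eve): max(-25, 45) = 45
n1.2 (Eve): max(18, -48, 13, -16) = 18
n1 (Wren): min(45, 18) = 18
n2.1 (Eve): max(23, -42) = 23
n2.2 (Eve): max(-27, 41, 23) = 41
n2.3 (Eve): max(-32, -35, 13) = 13
n2 (Wren): min(23, 41, 13) = 13
n0 (Eve): max(18, 13) = 18
Eve at n0 wants the highest of {n1=18, n2=13}, so chooses n1.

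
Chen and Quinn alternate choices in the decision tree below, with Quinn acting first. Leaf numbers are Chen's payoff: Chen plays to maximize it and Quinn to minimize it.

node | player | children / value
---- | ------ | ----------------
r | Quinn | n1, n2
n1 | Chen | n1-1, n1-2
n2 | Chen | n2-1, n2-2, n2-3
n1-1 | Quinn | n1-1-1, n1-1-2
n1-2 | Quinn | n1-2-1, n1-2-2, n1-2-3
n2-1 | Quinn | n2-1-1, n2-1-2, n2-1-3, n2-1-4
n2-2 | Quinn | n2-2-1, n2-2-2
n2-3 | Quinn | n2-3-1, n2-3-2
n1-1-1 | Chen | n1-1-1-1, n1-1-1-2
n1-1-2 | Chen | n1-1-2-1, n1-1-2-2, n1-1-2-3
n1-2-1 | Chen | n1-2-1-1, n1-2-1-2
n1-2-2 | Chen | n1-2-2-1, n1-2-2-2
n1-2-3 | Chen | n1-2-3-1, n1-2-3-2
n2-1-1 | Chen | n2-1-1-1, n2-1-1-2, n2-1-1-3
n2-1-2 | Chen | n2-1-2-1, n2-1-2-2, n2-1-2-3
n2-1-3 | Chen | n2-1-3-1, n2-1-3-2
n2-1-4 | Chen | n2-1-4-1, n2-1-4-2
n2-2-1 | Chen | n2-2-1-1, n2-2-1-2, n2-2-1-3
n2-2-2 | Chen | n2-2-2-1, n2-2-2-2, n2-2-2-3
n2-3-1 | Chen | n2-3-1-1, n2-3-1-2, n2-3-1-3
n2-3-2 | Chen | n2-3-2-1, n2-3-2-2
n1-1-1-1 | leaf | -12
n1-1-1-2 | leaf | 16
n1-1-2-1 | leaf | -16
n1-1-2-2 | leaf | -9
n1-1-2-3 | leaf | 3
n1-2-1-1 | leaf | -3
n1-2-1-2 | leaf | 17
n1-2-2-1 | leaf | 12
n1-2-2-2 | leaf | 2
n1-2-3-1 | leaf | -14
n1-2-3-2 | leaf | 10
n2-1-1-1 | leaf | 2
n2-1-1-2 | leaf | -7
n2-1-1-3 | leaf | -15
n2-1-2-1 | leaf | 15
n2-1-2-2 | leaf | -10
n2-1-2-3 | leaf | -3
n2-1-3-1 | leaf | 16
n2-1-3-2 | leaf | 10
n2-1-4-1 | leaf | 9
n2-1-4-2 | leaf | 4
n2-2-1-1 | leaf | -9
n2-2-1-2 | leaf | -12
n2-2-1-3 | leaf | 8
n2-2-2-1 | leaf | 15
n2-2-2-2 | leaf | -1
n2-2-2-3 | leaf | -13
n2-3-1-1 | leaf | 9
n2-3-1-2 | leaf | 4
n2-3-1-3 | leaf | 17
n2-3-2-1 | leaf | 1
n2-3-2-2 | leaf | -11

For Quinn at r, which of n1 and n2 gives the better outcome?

n1-1-1 (Chen): max(-12, 16) = 16
n1-1-2 (Chen): max(-16, -9, 3) = 3
n1-1 (Quinn): min(16, 3) = 3
n1-2-1 (Chen): max(-3, 17) = 17
n1-2-2 (Chen): max(12, 2) = 12
n1-2-3 (Chen): max(-14, 10) = 10
n1-2 (Quinn): min(17, 12, 10) = 10
n1 (Chen): max(3, 10) = 10
n2-1-1 (Chen): max(2, -7, -15) = 2
n2-1-2 (Chen): max(15, -10, -3) = 15
n2-1-3 (Chen): max(16, 10) = 16
n2-1-4 (Chen): max(9, 4) = 9
n2-1 (Quinn): min(2, 15, 16, 9) = 2
n2-2-1 (Chen): max(-9, -12, 8) = 8
n2-2-2 (Chen): max(15, -1, -13) = 15
n2-2 (Quinn): min(8, 15) = 8
n2-3-1 (Chen): max(9, 4, 17) = 17
n2-3-2 (Chen): max(1, -11) = 1
n2-3 (Quinn): min(17, 1) = 1
n2 (Chen): max(2, 8, 1) = 8
Quinn prefers the lower value; n1=10, n2=8. n2 is better since 8 < 10.

n2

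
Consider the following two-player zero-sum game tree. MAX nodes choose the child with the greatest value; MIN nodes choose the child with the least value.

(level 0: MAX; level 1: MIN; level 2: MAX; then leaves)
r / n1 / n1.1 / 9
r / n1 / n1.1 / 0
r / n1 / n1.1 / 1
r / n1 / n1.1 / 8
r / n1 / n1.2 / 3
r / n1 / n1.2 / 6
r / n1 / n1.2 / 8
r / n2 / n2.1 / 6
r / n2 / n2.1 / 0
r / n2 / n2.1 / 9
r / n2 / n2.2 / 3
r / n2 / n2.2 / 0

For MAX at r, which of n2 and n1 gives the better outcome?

n1

n2.1 (MAX): max(6, 0, 9) = 9
n2.2 (MAX): max(3, 0) = 3
n2 (MIN): min(9, 3) = 3
n1.1 (MAX): max(9, 0, 1, 8) = 9
n1.2 (MAX): max(3, 6, 8) = 8
n1 (MIN): min(9, 8) = 8
MAX prefers the higher value; n2=3, n1=8. n1 is better since 8 > 3.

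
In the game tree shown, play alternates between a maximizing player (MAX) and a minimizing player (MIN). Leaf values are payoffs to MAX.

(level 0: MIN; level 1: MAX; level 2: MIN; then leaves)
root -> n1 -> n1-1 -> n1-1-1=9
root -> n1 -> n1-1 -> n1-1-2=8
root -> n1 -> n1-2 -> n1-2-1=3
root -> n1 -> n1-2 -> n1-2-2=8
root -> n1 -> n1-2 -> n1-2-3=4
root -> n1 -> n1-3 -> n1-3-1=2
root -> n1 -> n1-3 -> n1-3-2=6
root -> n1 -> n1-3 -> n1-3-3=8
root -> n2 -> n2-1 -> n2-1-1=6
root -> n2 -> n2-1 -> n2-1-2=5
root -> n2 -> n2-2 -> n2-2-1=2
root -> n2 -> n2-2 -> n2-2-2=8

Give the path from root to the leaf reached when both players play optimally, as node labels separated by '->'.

root -> n2 -> n2-1 -> n2-1-2

n1-1 (MIN): min(9, 8) = 8
n1-2 (MIN): min(3, 8, 4) = 3
n1-3 (MIN): min(2, 6, 8) = 2
n1 (MAX): max(8, 3, 2) = 8
n2-1 (MIN): min(6, 5) = 5
n2-2 (MIN): min(2, 8) = 2
n2 (MAX): max(5, 2) = 5
root (MIN): min(8, 5) = 5
At root, MIN picks n2 (lowest: 5).
At n2, MAX picks n2-1 (highest: 5).
At n2-1, MIN picks n2-1-2 (lowest: 5).
Terminal value 5.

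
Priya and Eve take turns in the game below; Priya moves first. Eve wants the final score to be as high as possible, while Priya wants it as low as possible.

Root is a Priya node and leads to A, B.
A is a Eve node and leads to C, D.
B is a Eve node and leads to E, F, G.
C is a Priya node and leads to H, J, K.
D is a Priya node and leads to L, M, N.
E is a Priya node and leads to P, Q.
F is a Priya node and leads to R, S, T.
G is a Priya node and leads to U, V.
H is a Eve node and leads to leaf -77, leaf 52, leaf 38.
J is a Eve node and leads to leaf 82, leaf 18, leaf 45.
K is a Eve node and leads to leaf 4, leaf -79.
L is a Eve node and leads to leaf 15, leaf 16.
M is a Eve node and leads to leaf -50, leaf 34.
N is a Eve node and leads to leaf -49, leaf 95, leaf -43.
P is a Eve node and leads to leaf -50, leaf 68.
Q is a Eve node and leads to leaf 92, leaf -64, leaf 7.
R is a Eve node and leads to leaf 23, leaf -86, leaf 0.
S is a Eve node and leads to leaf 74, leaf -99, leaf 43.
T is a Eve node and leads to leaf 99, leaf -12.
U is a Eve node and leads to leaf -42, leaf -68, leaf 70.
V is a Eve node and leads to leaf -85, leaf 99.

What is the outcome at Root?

H (Eve): max(-77, 52, 38) = 52
J (Eve): max(82, 18, 45) = 82
K (Eve): max(4, -79) = 4
C (Priya): min(52, 82, 4) = 4
L (Eve): max(15, 16) = 16
M (Eve): max(-50, 34) = 34
N (Eve): max(-49, 95, -43) = 95
D (Priya): min(16, 34, 95) = 16
A (Eve): max(4, 16) = 16
P (Eve): max(-50, 68) = 68
Q (Eve): max(92, -64, 7) = 92
E (Priya): min(68, 92) = 68
R (Eve): max(23, -86, 0) = 23
S (Eve): max(74, -99, 43) = 74
T (Eve): max(99, -12) = 99
F (Priya): min(23, 74, 99) = 23
U (Eve): max(-42, -68, 70) = 70
V (Eve): max(-85, 99) = 99
G (Priya): min(70, 99) = 70
B (Eve): max(68, 23, 70) = 70
Root (Priya): min(16, 70) = 16

16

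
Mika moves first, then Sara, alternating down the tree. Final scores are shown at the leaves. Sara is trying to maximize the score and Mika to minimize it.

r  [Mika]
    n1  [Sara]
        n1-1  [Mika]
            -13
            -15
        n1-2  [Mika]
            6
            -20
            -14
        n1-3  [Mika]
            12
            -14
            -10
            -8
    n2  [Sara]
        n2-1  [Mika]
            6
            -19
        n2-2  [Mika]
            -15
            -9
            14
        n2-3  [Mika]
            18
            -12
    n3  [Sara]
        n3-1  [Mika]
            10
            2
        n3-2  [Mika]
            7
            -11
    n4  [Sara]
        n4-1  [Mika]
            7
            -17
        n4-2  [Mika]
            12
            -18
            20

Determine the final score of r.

-17

n1-1 (Mika): min(-13, -15) = -15
n1-2 (Mika): min(6, -20, -14) = -20
n1-3 (Mika): min(12, -14, -10, -8) = -14
n1 (Sara): max(-15, -20, -14) = -14
n2-1 (Mika): min(6, -19) = -19
n2-2 (Mika): min(-15, -9, 14) = -15
n2-3 (Mika): min(18, -12) = -12
n2 (Sara): max(-19, -15, -12) = -12
n3-1 (Mika): min(10, 2) = 2
n3-2 (Mika): min(7, -11) = -11
n3 (Sara): max(2, -11) = 2
n4-1 (Mika): min(7, -17) = -17
n4-2 (Mika): min(12, -18, 20) = -18
n4 (Sara): max(-17, -18) = -17
r (Mika): min(-14, -12, 2, -17) = -17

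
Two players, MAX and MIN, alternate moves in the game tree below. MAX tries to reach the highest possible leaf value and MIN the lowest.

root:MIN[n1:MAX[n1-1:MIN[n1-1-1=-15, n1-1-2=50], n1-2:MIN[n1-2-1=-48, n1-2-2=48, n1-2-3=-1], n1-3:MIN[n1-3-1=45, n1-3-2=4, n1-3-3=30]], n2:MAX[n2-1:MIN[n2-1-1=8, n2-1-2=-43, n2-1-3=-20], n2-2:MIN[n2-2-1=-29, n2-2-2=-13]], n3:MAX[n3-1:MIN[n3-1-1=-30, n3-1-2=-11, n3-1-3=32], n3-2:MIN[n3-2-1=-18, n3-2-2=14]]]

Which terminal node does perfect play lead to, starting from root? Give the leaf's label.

n1-1 (MIN): min(-15, 50) = -15
n1-2 (MIN): min(-48, 48, -1) = -48
n1-3 (MIN): min(45, 4, 30) = 4
n1 (MAX): max(-15, -48, 4) = 4
n2-1 (MIN): min(8, -43, -20) = -43
n2-2 (MIN): min(-29, -13) = -29
n2 (MAX): max(-43, -29) = -29
n3-1 (MIN): min(-30, -11, 32) = -30
n3-2 (MIN): min(-18, 14) = -18
n3 (MAX): max(-30, -18) = -18
root (MIN): min(4, -29, -18) = -29
At root, MIN picks n2 (lowest: -29).
At n2, MAX picks n2-2 (highest: -29).
At n2-2, MIN picks n2-2-1 (lowest: -29).
Terminal value -29.

n2-2-1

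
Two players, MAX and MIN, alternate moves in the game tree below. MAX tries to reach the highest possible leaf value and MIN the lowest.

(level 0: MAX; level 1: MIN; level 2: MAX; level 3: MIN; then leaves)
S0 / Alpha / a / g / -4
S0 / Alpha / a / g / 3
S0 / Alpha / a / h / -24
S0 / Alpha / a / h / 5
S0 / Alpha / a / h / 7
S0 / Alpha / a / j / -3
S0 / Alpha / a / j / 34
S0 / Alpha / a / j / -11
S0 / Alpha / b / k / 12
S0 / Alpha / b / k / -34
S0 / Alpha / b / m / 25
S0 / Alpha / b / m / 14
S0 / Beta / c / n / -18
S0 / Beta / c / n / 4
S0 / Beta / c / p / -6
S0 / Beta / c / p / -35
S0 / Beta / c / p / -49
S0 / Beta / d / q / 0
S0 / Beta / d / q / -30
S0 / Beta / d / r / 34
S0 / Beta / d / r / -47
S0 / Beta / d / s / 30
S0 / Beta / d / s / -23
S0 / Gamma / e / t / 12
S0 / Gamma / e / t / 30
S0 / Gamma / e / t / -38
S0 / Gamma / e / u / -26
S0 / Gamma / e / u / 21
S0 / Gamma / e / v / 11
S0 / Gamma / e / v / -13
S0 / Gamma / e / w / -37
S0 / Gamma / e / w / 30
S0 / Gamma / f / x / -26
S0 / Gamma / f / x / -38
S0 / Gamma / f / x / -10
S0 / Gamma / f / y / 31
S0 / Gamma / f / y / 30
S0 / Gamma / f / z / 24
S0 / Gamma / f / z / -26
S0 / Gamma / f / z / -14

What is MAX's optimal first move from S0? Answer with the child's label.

g (MIN): min(-4, 3) = -4
h (MIN): min(-24, 5, 7) = -24
j (MIN): min(-3, 34, -11) = -11
a (MAX): max(-4, -24, -11) = -4
k (MIN): min(12, -34) = -34
m (MIN): min(25, 14) = 14
b (MAX): max(-34, 14) = 14
Alpha (MIN): min(-4, 14) = -4
n (MIN): min(-18, 4) = -18
p (MIN): min(-6, -35, -49) = -49
c (MAX): max(-18, -49) = -18
q (MIN): min(0, -30) = -30
r (MIN): min(34, -47) = -47
s (MIN): min(30, -23) = -23
d (MAX): max(-30, -47, -23) = -23
Beta (MIN): min(-18, -23) = -23
t (MIN): min(12, 30, -38) = -38
u (MIN): min(-26, 21) = -26
v (MIN): min(11, -13) = -13
w (MIN): min(-37, 30) = -37
e (MAX): max(-38, -26, -13, -37) = -13
x (MIN): min(-26, -38, -10) = -38
y (MIN): min(31, 30) = 30
z (MIN): min(24, -26, -14) = -26
f (MAX): max(-38, 30, -26) = 30
Gamma (MIN): min(-13, 30) = -13
S0 (MAX): max(-4, -23, -13) = -4
MAX at S0 wants the highest of {Alpha=-4, Beta=-23, Gamma=-13}, so chooses Alpha.

Alpha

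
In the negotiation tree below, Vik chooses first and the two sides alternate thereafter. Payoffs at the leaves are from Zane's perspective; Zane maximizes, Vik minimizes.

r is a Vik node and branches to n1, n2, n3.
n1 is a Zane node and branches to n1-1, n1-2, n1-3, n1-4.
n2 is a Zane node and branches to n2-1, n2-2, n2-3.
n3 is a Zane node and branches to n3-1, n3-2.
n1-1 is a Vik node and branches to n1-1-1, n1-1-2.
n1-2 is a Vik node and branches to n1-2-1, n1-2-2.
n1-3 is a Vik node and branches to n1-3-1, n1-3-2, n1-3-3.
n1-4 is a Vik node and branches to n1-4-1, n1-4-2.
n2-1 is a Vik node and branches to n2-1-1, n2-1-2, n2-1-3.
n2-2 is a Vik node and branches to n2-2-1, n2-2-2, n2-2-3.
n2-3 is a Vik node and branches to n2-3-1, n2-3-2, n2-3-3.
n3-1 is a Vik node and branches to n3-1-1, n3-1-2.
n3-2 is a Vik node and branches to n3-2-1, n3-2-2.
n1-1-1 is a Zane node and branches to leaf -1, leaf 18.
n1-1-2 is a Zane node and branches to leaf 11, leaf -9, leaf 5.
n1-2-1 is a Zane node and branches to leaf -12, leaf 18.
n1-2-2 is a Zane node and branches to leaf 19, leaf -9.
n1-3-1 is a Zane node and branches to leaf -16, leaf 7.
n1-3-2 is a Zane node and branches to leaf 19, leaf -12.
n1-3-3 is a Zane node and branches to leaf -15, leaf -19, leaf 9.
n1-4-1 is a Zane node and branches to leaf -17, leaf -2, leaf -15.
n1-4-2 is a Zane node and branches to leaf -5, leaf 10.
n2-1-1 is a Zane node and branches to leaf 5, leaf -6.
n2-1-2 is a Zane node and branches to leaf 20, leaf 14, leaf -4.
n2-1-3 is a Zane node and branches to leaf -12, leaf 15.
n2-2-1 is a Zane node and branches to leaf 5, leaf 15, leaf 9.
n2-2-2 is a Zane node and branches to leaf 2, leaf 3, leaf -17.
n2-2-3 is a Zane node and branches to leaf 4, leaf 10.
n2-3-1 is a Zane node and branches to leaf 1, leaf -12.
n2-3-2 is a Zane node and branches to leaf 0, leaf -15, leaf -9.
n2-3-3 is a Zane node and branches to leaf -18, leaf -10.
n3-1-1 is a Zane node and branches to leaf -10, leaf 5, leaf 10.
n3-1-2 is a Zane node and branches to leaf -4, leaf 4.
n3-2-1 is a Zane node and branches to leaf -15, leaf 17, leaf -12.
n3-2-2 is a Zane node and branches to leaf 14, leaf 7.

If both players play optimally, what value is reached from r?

5

n1-1-1 (Zane): max(-1, 18) = 18
n1-1-2 (Zane): max(11, -9, 5) = 11
n1-1 (Vik): min(18, 11) = 11
n1-2-1 (Zane): max(-12, 18) = 18
n1-2-2 (Zane): max(19, -9) = 19
n1-2 (Vik): min(18, 19) = 18
n1-3-1 (Zane): max(-16, 7) = 7
n1-3-2 (Zane): max(19, -12) = 19
n1-3-3 (Zane): max(-15, -19, 9) = 9
n1-3 (Vik): min(7, 19, 9) = 7
n1-4-1 (Zane): max(-17, -2, -15) = -2
n1-4-2 (Zane): max(-5, 10) = 10
n1-4 (Vik): min(-2, 10) = -2
n1 (Zane): max(11, 18, 7, -2) = 18
n2-1-1 (Zane): max(5, -6) = 5
n2-1-2 (Zane): max(20, 14, -4) = 20
n2-1-3 (Zane): max(-12, 15) = 15
n2-1 (Vik): min(5, 20, 15) = 5
n2-2-1 (Zane): max(5, 15, 9) = 15
n2-2-2 (Zane): max(2, 3, -17) = 3
n2-2-3 (Zane): max(4, 10) = 10
n2-2 (Vik): min(15, 3, 10) = 3
n2-3-1 (Zane): max(1, -12) = 1
n2-3-2 (Zane): max(0, -15, -9) = 0
n2-3-3 (Zane): max(-18, -10) = -10
n2-3 (Vik): min(1, 0, -10) = -10
n2 (Zane): max(5, 3, -10) = 5
n3-1-1 (Zane): max(-10, 5, 10) = 10
n3-1-2 (Zane): max(-4, 4) = 4
n3-1 (Vik): min(10, 4) = 4
n3-2-1 (Zane): max(-15, 17, -12) = 17
n3-2-2 (Zane): max(14, 7) = 14
n3-2 (Vik): min(17, 14) = 14
n3 (Zane): max(4, 14) = 14
r (Vik): min(18, 5, 14) = 5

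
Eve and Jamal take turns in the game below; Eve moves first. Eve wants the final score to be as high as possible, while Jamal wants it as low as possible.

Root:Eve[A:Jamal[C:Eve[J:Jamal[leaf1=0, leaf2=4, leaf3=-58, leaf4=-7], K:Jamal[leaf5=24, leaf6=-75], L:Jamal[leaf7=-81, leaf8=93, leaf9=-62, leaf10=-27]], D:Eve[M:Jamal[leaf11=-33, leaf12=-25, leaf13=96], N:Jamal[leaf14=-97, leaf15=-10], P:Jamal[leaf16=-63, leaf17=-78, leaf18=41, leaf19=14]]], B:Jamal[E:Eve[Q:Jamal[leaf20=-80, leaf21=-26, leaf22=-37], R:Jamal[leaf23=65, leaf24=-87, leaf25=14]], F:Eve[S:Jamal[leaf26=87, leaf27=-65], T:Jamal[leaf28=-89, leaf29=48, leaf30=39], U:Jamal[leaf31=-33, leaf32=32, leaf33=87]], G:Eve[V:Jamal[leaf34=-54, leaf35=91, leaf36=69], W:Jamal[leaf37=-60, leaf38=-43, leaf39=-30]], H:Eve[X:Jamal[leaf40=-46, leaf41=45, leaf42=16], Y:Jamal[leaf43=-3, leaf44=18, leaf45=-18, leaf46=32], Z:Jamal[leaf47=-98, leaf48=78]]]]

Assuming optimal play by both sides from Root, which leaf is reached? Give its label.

leaf3

J (Jamal): min(0, 4, -58, -7) = -58
K (Jamal): min(24, -75) = -75
L (Jamal): min(-81, 93, -62, -27) = -81
C (Eve): max(-58, -75, -81) = -58
M (Jamal): min(-33, -25, 96) = -33
N (Jamal): min(-97, -10) = -97
P (Jamal): min(-63, -78, 41, 14) = -78
D (Eve): max(-33, -97, -78) = -33
A (Jamal): min(-58, -33) = -58
Q (Jamal): min(-80, -26, -37) = -80
R (Jamal): min(65, -87, 14) = -87
E (Eve): max(-80, -87) = -80
S (Jamal): min(87, -65) = -65
T (Jamal): min(-89, 48, 39) = -89
U (Jamal): min(-33, 32, 87) = -33
F (Eve): max(-65, -89, -33) = -33
V (Jamal): min(-54, 91, 69) = -54
W (Jamal): min(-60, -43, -30) = -60
G (Eve): max(-54, -60) = -54
X (Jamal): min(-46, 45, 16) = -46
Y (Jamal): min(-3, 18, -18, 32) = -18
Z (Jamal): min(-98, 78) = -98
H (Eve): max(-46, -18, -98) = -18
B (Jamal): min(-80, -33, -54, -18) = -80
Root (Eve): max(-58, -80) = -58
At Root, Eve picks A (highest: -58).
At A, Jamal picks C (lowest: -58).
At C, Eve picks J (highest: -58).
At J, Jamal picks leaf3 (lowest: -58).
Terminal value -58.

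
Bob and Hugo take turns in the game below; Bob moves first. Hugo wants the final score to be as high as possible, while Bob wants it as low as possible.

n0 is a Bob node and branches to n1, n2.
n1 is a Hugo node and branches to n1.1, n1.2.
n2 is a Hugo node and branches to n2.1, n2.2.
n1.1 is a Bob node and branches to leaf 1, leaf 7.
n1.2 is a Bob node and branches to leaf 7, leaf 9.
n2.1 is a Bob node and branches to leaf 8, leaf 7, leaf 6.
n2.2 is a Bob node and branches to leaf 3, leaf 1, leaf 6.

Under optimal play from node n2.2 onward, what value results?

n2.2 (Bob): min(3, 1, 6) = 1

1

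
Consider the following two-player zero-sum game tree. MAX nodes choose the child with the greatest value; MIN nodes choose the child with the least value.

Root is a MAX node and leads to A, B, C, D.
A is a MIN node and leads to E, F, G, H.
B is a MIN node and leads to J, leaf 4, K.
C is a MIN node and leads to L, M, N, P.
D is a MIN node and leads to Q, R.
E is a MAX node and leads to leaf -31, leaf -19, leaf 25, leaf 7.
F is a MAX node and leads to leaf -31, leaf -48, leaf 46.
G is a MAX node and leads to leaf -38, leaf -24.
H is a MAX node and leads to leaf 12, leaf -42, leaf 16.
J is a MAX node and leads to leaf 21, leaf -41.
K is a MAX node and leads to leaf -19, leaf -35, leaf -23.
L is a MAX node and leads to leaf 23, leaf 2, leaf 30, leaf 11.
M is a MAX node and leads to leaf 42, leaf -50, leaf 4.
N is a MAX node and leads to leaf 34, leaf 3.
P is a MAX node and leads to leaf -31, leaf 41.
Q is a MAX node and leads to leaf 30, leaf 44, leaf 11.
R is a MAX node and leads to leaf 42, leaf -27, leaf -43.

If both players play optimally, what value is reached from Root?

42

E (MAX): max(-31, -19, 25, 7) = 25
F (MAX): max(-31, -48, 46) = 46
G (MAX): max(-38, -24) = -24
H (MAX): max(12, -42, 16) = 16
A (MIN): min(25, 46, -24, 16) = -24
J (MAX): max(21, -41) = 21
K (MAX): max(-19, -35, -23) = -19
B (MIN): min(21, 4, -19) = -19
L (MAX): max(23, 2, 30, 11) = 30
M (MAX): max(42, -50, 4) = 42
N (MAX): max(34, 3) = 34
P (MAX): max(-31, 41) = 41
C (MIN): min(30, 42, 34, 41) = 30
Q (MAX): max(30, 44, 11) = 44
R (MAX): max(42, -27, -43) = 42
D (MIN): min(44, 42) = 42
Root (MAX): max(-24, -19, 30, 42) = 42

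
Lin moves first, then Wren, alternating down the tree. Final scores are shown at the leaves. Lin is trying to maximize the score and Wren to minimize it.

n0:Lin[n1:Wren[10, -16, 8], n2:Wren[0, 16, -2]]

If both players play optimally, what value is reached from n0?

-2

n1 (Wren): min(10, -16, 8) = -16
n2 (Wren): min(0, 16, -2) = -2
n0 (Lin): max(-16, -2) = -2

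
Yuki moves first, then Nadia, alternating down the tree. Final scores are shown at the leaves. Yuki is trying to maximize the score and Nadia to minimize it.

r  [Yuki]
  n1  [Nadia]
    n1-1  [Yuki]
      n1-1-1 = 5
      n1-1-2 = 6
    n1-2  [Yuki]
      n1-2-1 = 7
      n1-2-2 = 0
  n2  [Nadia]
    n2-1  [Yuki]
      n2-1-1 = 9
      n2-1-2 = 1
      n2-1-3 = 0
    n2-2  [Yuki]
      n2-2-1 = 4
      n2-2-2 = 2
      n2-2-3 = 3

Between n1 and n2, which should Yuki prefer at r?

n1

n1-1 (Yuki): max(5, 6) = 6
n1-2 (Yuki): max(7, 0) = 7
n1 (Nadia): min(6, 7) = 6
n2-1 (Yuki): max(9, 1, 0) = 9
n2-2 (Yuki): max(4, 2, 3) = 4
n2 (Nadia): min(9, 4) = 4
Yuki prefers the higher value; n1=6, n2=4. n1 is better since 6 > 4.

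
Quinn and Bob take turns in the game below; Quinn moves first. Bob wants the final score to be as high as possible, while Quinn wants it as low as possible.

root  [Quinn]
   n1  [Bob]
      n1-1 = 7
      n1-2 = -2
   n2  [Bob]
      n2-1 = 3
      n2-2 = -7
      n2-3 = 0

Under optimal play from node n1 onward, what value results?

n1 (Bob): max(7, -2) = 7

7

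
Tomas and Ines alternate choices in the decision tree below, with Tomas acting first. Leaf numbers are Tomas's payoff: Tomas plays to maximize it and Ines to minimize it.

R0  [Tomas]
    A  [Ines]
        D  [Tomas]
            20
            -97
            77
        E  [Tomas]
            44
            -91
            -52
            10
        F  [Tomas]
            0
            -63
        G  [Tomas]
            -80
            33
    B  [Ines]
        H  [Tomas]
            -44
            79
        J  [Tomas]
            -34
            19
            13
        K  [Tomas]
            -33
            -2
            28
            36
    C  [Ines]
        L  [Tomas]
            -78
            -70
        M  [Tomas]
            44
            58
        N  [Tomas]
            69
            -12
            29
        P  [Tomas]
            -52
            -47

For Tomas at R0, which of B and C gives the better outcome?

B

H (Tomas): max(-44, 79) = 79
J (Tomas): max(-34, 19, 13) = 19
K (Tomas): max(-33, -2, 28, 36) = 36
B (Ines): min(79, 19, 36) = 19
L (Tomas): max(-78, -70) = -70
M (Tomas): max(44, 58) = 58
N (Tomas): max(69, -12, 29) = 69
P (Tomas): max(-52, -47) = -47
C (Ines): min(-70, 58, 69, -47) = -70
Tomas prefers the higher value; B=19, C=-70. B is better since 19 > -70.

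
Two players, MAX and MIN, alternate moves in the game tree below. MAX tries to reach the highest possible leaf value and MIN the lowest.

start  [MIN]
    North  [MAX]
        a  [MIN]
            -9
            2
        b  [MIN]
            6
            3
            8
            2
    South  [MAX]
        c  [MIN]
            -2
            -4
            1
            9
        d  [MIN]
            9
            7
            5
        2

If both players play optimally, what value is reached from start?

2

a (MIN): min(-9, 2) = -9
b (MIN): min(6, 3, 8, 2) = 2
North (MAX): max(-9, 2) = 2
c (MIN): min(-2, -4, 1, 9) = -4
d (MIN): min(9, 7, 5) = 5
South (MAX): max(-4, 5, 2) = 5
start (MIN): min(2, 5) = 2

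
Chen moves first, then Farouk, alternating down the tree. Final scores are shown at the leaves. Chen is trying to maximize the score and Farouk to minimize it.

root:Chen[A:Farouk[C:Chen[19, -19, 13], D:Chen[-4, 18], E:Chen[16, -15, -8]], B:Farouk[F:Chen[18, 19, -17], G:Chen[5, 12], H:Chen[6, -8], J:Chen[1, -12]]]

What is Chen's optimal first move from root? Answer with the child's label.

C (Chen): max(19, -19, 13) = 19
D (Chen): max(-4, 18) = 18
E (Chen): max(16, -15, -8) = 16
A (Farouk): min(19, 18, 16) = 16
F (Chen): max(18, 19, -17) = 19
G (Chen): max(5, 12) = 12
H (Chen): max(6, -8) = 6
J (Chen): max(1, -12) = 1
B (Farouk): min(19, 12, 6, 1) = 1
root (Chen): max(16, 1) = 16
Chen at root wants the highest of {A=16, B=1}, so chooses A.

A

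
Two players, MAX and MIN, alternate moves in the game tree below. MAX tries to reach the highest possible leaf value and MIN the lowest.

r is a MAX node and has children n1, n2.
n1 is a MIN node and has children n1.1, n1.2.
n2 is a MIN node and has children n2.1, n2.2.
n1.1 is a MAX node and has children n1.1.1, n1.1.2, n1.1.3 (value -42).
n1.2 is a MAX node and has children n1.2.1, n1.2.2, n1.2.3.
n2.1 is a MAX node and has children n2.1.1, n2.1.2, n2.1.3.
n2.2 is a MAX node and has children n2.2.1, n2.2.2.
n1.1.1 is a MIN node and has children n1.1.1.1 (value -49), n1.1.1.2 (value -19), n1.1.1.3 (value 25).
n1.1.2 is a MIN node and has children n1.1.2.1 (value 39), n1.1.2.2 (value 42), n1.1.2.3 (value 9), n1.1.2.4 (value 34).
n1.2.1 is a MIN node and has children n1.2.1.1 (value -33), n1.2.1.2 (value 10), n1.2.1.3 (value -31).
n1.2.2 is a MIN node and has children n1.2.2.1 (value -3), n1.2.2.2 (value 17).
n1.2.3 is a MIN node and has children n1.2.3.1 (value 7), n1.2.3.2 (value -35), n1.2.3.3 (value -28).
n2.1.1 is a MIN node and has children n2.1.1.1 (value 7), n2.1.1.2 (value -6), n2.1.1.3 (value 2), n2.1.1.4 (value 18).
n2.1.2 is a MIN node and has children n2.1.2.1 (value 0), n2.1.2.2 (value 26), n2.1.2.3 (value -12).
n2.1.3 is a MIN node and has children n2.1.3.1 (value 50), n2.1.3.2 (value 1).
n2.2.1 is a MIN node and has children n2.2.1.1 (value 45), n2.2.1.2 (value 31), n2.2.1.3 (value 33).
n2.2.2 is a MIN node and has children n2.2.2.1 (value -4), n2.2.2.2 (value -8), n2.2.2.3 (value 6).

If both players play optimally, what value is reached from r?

1

n1.1.1 (MIN): min(-49, -19, 25) = -49
n1.1.2 (MIN): min(39, 42, 9, 34) = 9
n1.1 (MAX): max(-49, 9, -42) = 9
n1.2.1 (MIN): min(-33, 10, -31) = -33
n1.2.2 (MIN): min(-3, 17) = -3
n1.2.3 (MIN): min(7, -35, -28) = -35
n1.2 (MAX): max(-33, -3, -35) = -3
n1 (MIN): min(9, -3) = -3
n2.1.1 (MIN): min(7, -6, 2, 18) = -6
n2.1.2 (MIN): min(0, 26, -12) = -12
n2.1.3 (MIN): min(50, 1) = 1
n2.1 (MAX): max(-6, -12, 1) = 1
n2.2.1 (MIN): min(45, 31, 33) = 31
n2.2.2 (MIN): min(-4, -8, 6) = -8
n2.2 (MAX): max(31, -8) = 31
n2 (MIN): min(1, 31) = 1
r (MAX): max(-3, 1) = 1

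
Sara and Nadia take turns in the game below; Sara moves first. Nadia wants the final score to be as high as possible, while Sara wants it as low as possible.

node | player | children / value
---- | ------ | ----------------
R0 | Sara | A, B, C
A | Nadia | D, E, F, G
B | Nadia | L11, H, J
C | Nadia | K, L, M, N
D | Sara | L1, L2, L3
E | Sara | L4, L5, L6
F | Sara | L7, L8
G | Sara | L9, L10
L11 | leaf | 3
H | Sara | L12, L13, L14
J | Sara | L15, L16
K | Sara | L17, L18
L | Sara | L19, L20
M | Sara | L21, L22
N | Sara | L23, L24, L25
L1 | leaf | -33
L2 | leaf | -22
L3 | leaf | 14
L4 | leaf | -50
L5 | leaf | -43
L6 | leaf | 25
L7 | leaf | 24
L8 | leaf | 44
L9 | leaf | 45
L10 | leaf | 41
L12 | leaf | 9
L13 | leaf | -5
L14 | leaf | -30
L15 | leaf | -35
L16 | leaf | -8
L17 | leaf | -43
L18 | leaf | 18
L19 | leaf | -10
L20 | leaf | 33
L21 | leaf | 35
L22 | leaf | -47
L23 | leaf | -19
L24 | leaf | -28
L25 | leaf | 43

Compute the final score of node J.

-35

J (Sara): min(-35, -8) = -35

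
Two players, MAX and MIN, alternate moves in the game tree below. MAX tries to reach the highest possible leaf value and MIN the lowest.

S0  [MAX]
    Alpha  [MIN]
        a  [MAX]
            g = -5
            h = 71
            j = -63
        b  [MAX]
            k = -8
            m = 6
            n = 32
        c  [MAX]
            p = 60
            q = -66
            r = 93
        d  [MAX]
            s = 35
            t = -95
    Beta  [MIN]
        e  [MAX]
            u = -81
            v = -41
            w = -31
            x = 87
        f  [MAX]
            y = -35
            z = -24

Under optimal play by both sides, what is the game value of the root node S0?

a (MAX): max(-5, 71, -63) = 71
b (MAX): max(-8, 6, 32) = 32
c (MAX): max(60, -66, 93) = 93
d (MAX): max(35, -95) = 35
Alpha (MIN): min(71, 32, 93, 35) = 32
e (MAX): max(-81, -41, -31, 87) = 87
f (MAX): max(-35, -24) = -24
Beta (MIN): min(87, -24) = -24
S0 (MAX): max(32, -24) = 32

32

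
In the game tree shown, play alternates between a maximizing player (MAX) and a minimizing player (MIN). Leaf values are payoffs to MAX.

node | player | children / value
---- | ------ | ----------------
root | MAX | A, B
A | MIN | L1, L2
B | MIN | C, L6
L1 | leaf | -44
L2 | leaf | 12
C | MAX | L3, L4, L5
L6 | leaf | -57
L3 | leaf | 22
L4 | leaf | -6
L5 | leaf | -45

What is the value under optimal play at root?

A (MIN): min(-44, 12) = -44
C (MAX): max(22, -6, -45) = 22
B (MIN): min(22, -57) = -57
root (MAX): max(-44, -57) = -44

-44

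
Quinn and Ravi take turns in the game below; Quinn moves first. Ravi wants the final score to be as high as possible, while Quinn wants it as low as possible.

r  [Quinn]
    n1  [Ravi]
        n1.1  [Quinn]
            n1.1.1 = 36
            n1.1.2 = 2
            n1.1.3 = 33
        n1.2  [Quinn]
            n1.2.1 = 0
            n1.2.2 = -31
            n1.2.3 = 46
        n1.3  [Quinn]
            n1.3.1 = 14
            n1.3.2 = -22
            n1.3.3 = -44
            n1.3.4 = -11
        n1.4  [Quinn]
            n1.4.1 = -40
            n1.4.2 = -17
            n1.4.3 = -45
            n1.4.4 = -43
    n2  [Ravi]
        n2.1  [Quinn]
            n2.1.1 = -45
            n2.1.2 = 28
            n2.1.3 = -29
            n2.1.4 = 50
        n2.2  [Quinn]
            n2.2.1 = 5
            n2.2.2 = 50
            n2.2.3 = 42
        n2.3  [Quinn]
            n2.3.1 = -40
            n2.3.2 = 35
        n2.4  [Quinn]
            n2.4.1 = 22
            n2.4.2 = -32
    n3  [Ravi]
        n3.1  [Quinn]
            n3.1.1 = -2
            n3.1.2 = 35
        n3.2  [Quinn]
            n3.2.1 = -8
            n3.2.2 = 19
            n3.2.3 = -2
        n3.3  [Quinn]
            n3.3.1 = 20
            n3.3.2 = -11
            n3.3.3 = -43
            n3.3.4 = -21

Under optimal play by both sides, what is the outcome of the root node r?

-2

n1.1 (Quinn): min(36, 2, 33) = 2
n1.2 (Quinn): min(0, -31, 46) = -31
n1.3 (Quinn): min(14, -22, -44, -11) = -44
n1.4 (Quinn): min(-40, -17, -45, -43) = -45
n1 (Ravi): max(2, -31, -44, -45) = 2
n2.1 (Quinn): min(-45, 28, -29, 50) = -45
n2.2 (Quinn): min(5, 50, 42) = 5
n2.3 (Quinn): min(-40, 35) = -40
n2.4 (Quinn): min(22, -32) = -32
n2 (Ravi): max(-45, 5, -40, -32) = 5
n3.1 (Quinn): min(-2, 35) = -2
n3.2 (Quinn): min(-8, 19, -2) = -8
n3.3 (Quinn): min(20, -11, -43, -21) = -43
n3 (Ravi): max(-2, -8, -43) = -2
r (Quinn): min(2, 5, -2) = -2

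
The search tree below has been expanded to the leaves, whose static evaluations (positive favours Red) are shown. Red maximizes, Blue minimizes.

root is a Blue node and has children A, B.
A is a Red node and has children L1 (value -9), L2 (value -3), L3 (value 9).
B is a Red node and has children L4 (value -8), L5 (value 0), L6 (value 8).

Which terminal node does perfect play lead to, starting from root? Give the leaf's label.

A (Red): max(-9, -3, 9) = 9
B (Red): max(-8, 0, 8) = 8
root (Blue): min(9, 8) = 8
At root, Blue picks B (lowest: 8).
At B, Red picks L6 (highest: 8).
Terminal value 8.

L6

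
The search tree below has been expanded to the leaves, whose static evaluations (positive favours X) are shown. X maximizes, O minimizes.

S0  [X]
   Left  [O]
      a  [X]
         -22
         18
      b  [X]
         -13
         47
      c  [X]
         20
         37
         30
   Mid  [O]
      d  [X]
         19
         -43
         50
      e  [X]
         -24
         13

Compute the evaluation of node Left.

18

a (X): max(-22, 18) = 18
b (X): max(-13, 47) = 47
c (X): max(20, 37, 30) = 37
Left (O): min(18, 47, 37) = 18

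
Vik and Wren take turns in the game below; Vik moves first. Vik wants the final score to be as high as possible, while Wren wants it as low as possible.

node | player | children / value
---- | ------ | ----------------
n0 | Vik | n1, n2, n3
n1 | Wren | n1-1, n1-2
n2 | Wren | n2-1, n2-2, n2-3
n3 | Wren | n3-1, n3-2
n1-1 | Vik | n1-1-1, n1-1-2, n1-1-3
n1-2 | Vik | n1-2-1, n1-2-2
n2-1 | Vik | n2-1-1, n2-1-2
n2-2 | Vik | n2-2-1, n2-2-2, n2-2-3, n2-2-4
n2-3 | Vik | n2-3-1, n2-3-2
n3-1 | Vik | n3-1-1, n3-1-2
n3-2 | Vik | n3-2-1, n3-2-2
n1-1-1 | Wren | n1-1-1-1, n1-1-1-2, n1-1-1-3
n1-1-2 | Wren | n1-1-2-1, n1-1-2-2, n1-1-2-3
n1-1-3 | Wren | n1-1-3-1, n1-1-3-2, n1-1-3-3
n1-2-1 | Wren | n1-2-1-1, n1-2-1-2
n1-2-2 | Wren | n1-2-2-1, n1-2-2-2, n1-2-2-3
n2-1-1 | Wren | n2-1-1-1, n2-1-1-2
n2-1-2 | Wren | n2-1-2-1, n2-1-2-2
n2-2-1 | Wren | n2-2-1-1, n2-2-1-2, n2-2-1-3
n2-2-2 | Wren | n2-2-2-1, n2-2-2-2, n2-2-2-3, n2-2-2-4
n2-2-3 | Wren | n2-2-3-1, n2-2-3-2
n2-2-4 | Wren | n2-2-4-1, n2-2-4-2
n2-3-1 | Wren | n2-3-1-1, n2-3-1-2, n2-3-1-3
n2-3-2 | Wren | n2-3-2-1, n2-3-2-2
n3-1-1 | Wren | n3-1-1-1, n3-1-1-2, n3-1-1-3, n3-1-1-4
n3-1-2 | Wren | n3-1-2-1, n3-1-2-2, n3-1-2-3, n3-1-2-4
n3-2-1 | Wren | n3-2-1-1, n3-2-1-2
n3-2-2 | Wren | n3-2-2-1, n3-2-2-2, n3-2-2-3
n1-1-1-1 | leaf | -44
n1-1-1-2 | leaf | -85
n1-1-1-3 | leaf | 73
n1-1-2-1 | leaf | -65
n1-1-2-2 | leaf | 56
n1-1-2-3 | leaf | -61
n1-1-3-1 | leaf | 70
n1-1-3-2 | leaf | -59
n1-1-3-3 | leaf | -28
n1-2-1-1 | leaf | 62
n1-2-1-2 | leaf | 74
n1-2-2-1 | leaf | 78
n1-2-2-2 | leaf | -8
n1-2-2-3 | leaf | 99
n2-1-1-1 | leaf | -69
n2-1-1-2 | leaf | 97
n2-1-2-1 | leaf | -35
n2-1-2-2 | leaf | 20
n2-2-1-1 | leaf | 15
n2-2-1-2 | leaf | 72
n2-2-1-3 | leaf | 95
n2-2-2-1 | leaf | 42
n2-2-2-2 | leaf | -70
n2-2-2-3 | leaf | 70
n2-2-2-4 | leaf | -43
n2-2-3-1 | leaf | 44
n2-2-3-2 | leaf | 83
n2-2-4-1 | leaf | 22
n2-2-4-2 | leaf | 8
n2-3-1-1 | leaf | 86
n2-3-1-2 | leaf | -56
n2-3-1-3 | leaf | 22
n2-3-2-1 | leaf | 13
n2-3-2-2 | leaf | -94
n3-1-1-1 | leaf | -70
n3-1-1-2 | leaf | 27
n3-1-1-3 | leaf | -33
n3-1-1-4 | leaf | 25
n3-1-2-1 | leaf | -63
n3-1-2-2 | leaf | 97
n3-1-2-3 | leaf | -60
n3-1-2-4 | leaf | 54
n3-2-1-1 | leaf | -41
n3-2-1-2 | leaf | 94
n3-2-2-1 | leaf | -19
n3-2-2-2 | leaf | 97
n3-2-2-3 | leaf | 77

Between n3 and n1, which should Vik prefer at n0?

n1

n3-1-1 (Wren): min(-70, 27, -33, 25) = -70
n3-1-2 (Wren): min(-63, 97, -60, 54) = -63
n3-1 (Vik): max(-70, -63) = -63
n3-2-1 (Wren): min(-41, 94) = -41
n3-2-2 (Wren): min(-19, 97, 77) = -19
n3-2 (Vik): max(-41, -19) = -19
n3 (Wren): min(-63, -19) = -63
n1-1-1 (Wren): min(-44, -85, 73) = -85
n1-1-2 (Wren): min(-65, 56, -61) = -65
n1-1-3 (Wren): min(70, -59, -28) = -59
n1-1 (Vik): max(-85, -65, -59) = -59
n1-2-1 (Wren): min(62, 74) = 62
n1-2-2 (Wren): min(78, -8, 99) = -8
n1-2 (Vik): max(62, -8) = 62
n1 (Wren): min(-59, 62) = -59
Vik prefers the higher value; n3=-63, n1=-59. n1 is better since -59 > -63.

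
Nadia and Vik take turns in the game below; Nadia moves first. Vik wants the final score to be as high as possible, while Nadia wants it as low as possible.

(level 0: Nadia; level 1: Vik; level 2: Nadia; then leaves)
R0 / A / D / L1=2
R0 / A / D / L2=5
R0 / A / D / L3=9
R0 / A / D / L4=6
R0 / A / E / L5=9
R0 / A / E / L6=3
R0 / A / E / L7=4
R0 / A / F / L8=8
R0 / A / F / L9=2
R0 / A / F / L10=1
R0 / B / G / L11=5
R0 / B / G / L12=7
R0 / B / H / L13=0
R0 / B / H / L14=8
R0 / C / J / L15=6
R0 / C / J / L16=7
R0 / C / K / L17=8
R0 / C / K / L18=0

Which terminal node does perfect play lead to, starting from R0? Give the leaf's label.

D (Nadia): min(2, 5, 9, 6) = 2
E (Nadia): min(9, 3, 4) = 3
F (Nadia): min(8, 2, 1) = 1
A (Vik): max(2, 3, 1) = 3
G (Nadia): min(5, 7) = 5
H (Nadia): min(0, 8) = 0
B (Vik): max(5, 0) = 5
J (Nadia): min(6, 7) = 6
K (Nadia): min(8, 0) = 0
C (Vik): max(6, 0) = 6
R0 (Nadia): min(3, 5, 6) = 3
At R0, Nadia picks A (lowest: 3).
At A, Vik picks E (highest: 3).
At E, Nadia picks L6 (lowest: 3).
Terminal value 3.

L6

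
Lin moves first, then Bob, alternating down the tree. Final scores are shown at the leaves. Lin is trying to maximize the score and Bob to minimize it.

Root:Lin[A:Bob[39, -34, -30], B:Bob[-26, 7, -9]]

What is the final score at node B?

-26

B (Bob): min(-26, 7, -9) = -26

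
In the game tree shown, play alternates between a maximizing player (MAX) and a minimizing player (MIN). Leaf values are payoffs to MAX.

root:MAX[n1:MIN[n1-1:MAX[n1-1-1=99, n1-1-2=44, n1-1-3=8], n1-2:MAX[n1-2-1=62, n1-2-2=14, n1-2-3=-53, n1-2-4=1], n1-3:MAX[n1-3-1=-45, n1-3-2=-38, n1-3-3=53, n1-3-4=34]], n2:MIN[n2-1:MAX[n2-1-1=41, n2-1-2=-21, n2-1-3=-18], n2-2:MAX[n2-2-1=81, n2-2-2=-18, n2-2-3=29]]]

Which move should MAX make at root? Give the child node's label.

n1-1 (MAX): max(99, 44, 8) = 99
n1-2 (MAX): max(62, 14, -53, 1) = 62
n1-3 (MAX): max(-45, -38, 53, 34) = 53
n1 (MIN): min(99, 62, 53) = 53
n2-1 (MAX): max(41, -21, -18) = 41
n2-2 (MAX): max(81, -18, 29) = 81
n2 (MIN): min(41, 81) = 41
root (MAX): max(53, 41) = 53
MAX at root wants the highest of {n1=53, n2=41}, so chooses n1.

n1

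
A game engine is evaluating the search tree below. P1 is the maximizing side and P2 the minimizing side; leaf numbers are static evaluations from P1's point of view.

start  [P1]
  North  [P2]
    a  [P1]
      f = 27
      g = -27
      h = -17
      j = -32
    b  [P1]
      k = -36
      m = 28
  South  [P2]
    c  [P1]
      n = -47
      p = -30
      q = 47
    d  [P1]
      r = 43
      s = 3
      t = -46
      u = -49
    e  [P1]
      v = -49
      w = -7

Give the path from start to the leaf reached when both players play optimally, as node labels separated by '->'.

start -> North -> a -> f

a (P1): max(27, -27, -17, -32) = 27
b (P1): max(-36, 28) = 28
North (P2): min(27, 28) = 27
c (P1): max(-47, -30, 47) = 47
d (P1): max(43, 3, -46, -49) = 43
e (P1): max(-49, -7) = -7
South (P2): min(47, 43, -7) = -7
start (P1): max(27, -7) = 27
At start, P1 picks North (highest: 27).
At North, P2 picks a (lowest: 27).
At a, P1 picks f (highest: 27).
Terminal value 27.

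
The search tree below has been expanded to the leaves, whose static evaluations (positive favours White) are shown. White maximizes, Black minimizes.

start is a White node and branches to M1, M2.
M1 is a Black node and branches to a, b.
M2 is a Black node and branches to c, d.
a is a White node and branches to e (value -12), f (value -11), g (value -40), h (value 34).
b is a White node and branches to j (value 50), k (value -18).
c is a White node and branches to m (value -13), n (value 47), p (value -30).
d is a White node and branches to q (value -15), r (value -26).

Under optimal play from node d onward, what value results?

-15

d (White): max(-15, -26) = -15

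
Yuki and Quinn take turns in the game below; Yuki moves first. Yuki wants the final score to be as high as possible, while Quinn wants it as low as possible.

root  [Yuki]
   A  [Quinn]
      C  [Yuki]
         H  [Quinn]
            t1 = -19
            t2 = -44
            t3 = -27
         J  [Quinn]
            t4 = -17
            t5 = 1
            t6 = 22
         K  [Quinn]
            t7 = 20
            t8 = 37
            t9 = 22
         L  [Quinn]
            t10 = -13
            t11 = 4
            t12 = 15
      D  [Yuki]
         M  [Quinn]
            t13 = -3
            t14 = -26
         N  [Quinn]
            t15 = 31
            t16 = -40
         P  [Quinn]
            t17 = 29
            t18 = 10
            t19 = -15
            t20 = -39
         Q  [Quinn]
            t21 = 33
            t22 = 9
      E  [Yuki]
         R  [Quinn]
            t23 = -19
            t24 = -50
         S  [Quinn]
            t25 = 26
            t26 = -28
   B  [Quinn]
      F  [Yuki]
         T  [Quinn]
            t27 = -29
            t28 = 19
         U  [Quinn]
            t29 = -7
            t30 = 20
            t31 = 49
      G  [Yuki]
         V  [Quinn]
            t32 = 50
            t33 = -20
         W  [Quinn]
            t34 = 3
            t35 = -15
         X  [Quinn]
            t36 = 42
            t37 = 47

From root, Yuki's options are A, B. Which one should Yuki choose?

H (Quinn): min(-19, -44, -27) = -44
J (Quinn): min(-17, 1, 22) = -17
K (Quinn): min(20, 37, 22) = 20
L (Quinn): min(-13, 4, 15) = -13
C (Yuki): max(-44, -17, 20, -13) = 20
M (Quinn): min(-3, -26) = -26
N (Quinn): min(31, -40) = -40
P (Quinn): min(29, 10, -15, -39) = -39
Q (Quinn): min(33, 9) = 9
D (Yuki): max(-26, -40, -39, 9) = 9
R (Quinn): min(-19, -50) = -50
S (Quinn): min(26, -28) = -28
E (Yuki): max(-50, -28) = -28
A (Quinn): min(20, 9, -28) = -28
T (Quinn): min(-29, 19) = -29
U (Quinn): min(-7, 20, 49) = -7
F (Yuki): max(-29, -7) = -7
V (Quinn): min(50, -20) = -20
W (Quinn): min(3, -15) = -15
X (Quinn): min(42, 47) = 42
G (Yuki): max(-20, -15, 42) = 42
B (Quinn): min(-7, 42) = -7
root (Yuki): max(-28, -7) = -7
Yuki at root wants the highest of {A=-28, B=-7}, so chooses B.

B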